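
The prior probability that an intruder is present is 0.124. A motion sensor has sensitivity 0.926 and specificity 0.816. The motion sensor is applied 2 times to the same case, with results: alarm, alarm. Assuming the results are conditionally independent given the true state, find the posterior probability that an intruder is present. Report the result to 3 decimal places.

Let H be the event that an intruder is present; start with P(H) = 0.124. P('alarm'|H) = 0.926, P('alarm'|¬H) = 0.184.
Update on result 1 ('alarm'): P(H) ← 0.926·0.1240 / (0.926·0.1240 + 0.184·0.8760) = 0.11482/0.27601 = 0.4160.
Update on result 2 ('alarm'): P(H) ← 0.926·0.4160 / (0.926·0.4160 + 0.184·0.5840) = 0.38523/0.49268 = 0.7819.

Posterior P(H) ≈ 0.782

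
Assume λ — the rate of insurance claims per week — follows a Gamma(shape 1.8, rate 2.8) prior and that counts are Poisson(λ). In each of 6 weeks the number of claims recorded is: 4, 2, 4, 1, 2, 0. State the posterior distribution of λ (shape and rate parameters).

Posterior: Gamma(shape=14.8, rate=8.8)

Total count ∑xᵢ = 13 over n = 6 weeks.
Gamma is conjugate to the Poisson likelihood: posterior is Gamma(shape = 1.8+13 = 14.8, rate = 2.8+6 = 8.8).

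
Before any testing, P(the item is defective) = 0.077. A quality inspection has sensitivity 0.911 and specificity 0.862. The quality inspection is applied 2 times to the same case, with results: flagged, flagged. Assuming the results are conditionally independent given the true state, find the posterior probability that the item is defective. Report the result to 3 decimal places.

Posterior P(H) ≈ 0.784

Let H be the event that the item is defective; start with P(H) = 0.077. P('flagged'|H) = 0.911, P('flagged'|¬H) = 0.138.
Update on result 1 ('flagged'): P(H) ← 0.911·0.0770 / (0.911·0.0770 + 0.138·0.9230) = 0.070147/0.19752 = 0.3551.
Update on result 2 ('flagged'): P(H) ← 0.911·0.3551 / (0.911·0.3551 + 0.138·0.6449) = 0.32353/0.41252 = 0.7843.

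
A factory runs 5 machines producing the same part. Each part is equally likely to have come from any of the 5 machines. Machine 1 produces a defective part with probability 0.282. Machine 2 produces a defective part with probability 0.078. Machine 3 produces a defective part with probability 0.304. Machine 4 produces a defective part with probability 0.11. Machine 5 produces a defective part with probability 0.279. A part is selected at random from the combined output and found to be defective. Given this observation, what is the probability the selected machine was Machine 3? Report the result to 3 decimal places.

P(defective|M1) = 0.282; P(defective|M2) = 0.078; P(defective|M3) = 0.304; P(defective|M4) = 0.11; P(defective|M5) = 0.279.
Prior × likelihood for each source: 0.2·0.282=0.05640, 0.2·0.078=0.01560, 0.2·0.304=0.06080, 0.2·0.11=0.02200, 0.2·0.279=0.05580. Summing gives P(defective) = 0.21060.
P(Machine 3 | defective) = 0.06080 / 0.21060 = 0.289.

Posterior probability ≈ 0.289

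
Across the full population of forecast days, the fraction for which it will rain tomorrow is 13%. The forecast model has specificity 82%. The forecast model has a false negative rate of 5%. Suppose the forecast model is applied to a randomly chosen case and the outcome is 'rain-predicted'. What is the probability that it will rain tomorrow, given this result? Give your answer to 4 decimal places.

Write H for 'it will rain tomorrow'. Prior odds H:¬H = 0.13/0.87 = 0.14943. For the 'rain-predicted' outcome, the likelihood ratio is 0.95/0.18 = 5.2778.
Posterior odds = 0.14943 × 5.2778 = 0.78863, so P(H|E) = 0.78863/(1+0.78863) = 0.4409.

P(H | E) ≈ 0.4409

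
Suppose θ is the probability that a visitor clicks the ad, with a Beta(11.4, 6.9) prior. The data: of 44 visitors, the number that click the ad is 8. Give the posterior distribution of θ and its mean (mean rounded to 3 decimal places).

The binomial likelihood is conjugate to the Beta prior: with 8 successes and 36 failures, the posterior is Beta(11.4+8, 6.9+36) = Beta(19.4, 42.9).
E[θ | data] = 19.4/(19.4+42.9) = 0.311.

Posterior: Beta(19.4, 42.9); mean ≈ 0.311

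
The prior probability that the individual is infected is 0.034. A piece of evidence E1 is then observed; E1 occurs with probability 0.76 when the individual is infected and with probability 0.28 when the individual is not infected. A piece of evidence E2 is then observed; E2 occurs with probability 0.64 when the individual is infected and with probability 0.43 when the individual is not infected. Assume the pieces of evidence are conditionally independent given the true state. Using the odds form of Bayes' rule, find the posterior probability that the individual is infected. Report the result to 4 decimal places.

Prior odds = 0.034/(1−0.034) = 0.035197.
Likelihood ratio for E1 = 0.76/0.28 = 2.7143.
Likelihood ratio for E2 = 0.64/0.43 = 1.4884.
Posterior odds = prior odds × LR₁ × LR₂ = 0.14219.
Posterior probability = odds/(1+odds) = 0.14219/1.1422 = 0.1245.

Posterior probability ≈ 0.1245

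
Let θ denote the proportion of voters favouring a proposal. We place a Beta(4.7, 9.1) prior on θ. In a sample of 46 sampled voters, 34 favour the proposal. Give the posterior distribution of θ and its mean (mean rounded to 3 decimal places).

Posterior: Beta(38.7, 21.1); mean ≈ 0.647

Observing 34 successes and 12 failures updates Beta(4.7, 9.1) by adding the success and failure counts to the two shape parameters: α = 4.7+34 = 38.7, β = 9.1+12 = 21.1.
Posterior mean = α/(α+β) = 38.7/59.8 = 0.647.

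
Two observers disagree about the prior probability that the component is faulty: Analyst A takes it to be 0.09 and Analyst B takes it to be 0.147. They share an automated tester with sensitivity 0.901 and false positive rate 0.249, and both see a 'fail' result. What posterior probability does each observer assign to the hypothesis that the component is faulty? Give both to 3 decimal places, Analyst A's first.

P('+'|H) = 0.901, P('+'|¬H) = 0.249.
Analyst A: numerator 0.901·0.09 = 0.081090; evidence = 0.081090+0.249·0.91 = 0.30768; posterior = 0.264.
Analyst B: numerator 0.901·0.147 = 0.13245; evidence = 0.13245+0.249·0.853 = 0.34484; posterior = 0.384.

Analyst A: 0.264; Analyst B: 0.384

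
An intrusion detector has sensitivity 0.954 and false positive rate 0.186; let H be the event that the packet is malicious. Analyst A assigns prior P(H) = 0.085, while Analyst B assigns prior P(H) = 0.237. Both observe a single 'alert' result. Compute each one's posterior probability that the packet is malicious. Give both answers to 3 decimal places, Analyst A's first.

The likelihood ratio for an 'alert' result is 0.954/0.186 = 5.1290.
Analyst A: prior odds 0.085/0.915 = 0.092896; posterior odds 0.47647; posterior probability 0.323.
Analyst B: prior odds 0.237/0.763 = 0.31062; posterior odds 1.5932; posterior probability 0.614.

Analyst A: 0.323; Analyst B: 0.614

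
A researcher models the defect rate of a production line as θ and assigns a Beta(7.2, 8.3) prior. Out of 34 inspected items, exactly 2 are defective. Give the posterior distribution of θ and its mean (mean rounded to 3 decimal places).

Posterior: Beta(9.2, 40.3); mean ≈ 0.186

The binomial likelihood is conjugate to the Beta prior: with 2 successes and 32 failures, the posterior is Beta(7.2+2, 8.3+32) = Beta(9.2, 40.3).
E[θ | data] = 9.2/(9.2+40.3) = 0.186.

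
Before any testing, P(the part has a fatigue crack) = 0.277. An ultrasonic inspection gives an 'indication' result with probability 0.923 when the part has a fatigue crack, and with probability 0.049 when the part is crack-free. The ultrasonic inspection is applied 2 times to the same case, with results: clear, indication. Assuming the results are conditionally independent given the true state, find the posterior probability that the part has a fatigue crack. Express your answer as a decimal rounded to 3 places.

Posterior P(H) ≈ 0.369

Let H be the event that the part has a fatigue crack; start with P(H) = 0.277. P('indication'|H) = 0.923, P('indication'|¬H) = 0.049.
Update on result 1 ('clear'): P(H) ← 0.077·0.2770 / (0.077·0.2770 + 0.951·0.7230) = 0.021329/0.70890 = 0.0301.
Update on result 2 ('indication'): P(H) ← 0.923·0.0301 / (0.923·0.0301 + 0.049·0.9699) = 0.027771/0.075296 = 0.3688.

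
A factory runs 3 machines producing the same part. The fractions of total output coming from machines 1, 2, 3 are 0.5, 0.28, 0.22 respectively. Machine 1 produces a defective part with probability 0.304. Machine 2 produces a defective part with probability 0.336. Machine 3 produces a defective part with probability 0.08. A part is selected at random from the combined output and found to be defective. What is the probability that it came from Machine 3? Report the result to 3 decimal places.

P(defective|M1) = 0.304; P(defective|M2) = 0.336; P(defective|M3) = 0.08.
Prior × likelihood for each source: 0.5·0.304=0.1520, 0.28·0.336=0.09408, 0.22·0.08=0.01760. Summing gives P(defective) = 0.26368.
P(Machine 3 | defective) = 0.01760 / 0.26368 = 0.067.

Posterior probability ≈ 0.067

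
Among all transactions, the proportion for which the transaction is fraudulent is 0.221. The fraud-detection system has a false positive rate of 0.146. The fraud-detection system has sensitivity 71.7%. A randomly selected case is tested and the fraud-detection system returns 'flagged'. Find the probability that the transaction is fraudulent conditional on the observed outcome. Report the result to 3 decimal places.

P(H | E) ≈ 0.582

Let H be the event that the transaction is fraudulent. P(H) = 0.221, so P(¬H) = 0.779. With E the 'flagged' result, P(E|H) = 0.717 and P(E|¬H) = 0.146.
P(E) = 0.717·0.221 + 0.146·0.779 = 0.15846 + 0.11373 = 0.27219.
By Bayes' theorem, P(H|E) = 0.15846 / 0.27219 = 0.582.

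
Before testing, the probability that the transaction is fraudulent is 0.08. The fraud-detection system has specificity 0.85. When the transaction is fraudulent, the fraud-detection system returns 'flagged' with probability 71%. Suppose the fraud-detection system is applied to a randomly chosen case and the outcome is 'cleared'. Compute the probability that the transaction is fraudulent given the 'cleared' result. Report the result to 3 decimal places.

Write H for 'the transaction is fraudulent'. Prior odds H:¬H = 0.08/0.92 = 0.086957. For the 'cleared' outcome, the likelihood ratio is 0.29/0.85 = 0.34118.
Posterior odds = 0.086957 × 0.34118 = 0.029668, so P(H|E) = 0.029668/(1+0.029668) = 0.029.

P(H | E) ≈ 0.029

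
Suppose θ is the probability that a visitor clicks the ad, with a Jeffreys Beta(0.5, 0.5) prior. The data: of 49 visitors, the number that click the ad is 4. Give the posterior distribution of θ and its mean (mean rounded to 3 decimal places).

Observing 4 successes and 45 failures updates Beta(0.5, 0.5) by adding the success and failure counts to the two shape parameters: α = 0.5+4 = 4.5, β = 0.5+45 = 45.5.
E[θ | data] = 4.5/(4.5+45.5) = 0.090.

Posterior: Beta(4.5, 45.5); mean ≈ 0.090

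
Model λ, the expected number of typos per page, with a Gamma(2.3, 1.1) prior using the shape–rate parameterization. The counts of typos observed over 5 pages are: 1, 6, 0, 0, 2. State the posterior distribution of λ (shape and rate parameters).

Posterior: Gamma(shape=11.3, rate=6.1)

The Poisson likelihood adds the total count to the shape and the number of exposure periods to the rate. Here ∑xᵢ = 9 and n = 5, so shape 2.3→11.3 and rate 1.1→6.1.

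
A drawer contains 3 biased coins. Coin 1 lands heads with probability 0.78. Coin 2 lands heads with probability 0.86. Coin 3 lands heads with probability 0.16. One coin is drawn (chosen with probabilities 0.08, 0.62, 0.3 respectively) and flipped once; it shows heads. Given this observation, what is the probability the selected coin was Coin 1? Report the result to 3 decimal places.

Posterior probability ≈ 0.097

Tabulate prior·likelihood by source: [1] prior 0.08, lik 0.78, product 0.06240; [2] prior 0.62, lik 0.86, product 0.5332; [3] prior 0.3, lik 0.16, product 0.04800.
Normalizing constant = 0.64360; the posterior for Coin 1 is its product over the sum, 0.06240/0.64360 = 0.097.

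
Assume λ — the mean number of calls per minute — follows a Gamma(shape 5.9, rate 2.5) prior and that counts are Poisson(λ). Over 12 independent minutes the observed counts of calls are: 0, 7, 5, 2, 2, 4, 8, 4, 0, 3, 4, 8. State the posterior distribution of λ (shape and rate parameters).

Posterior: Gamma(shape=52.9, rate=14.5)

The Poisson likelihood adds the total count to the shape and the number of exposure periods to the rate. Here ∑xᵢ = 47 and n = 12, so shape 5.9→52.9 and rate 2.5→14.5.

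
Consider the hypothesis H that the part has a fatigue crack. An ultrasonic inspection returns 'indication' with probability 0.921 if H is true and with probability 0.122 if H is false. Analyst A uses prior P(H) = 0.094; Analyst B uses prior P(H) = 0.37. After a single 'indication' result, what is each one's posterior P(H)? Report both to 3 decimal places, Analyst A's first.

P('+'|H) = 0.921, P('+'|¬H) = 0.122.
Analyst A: numerator 0.921·0.094 = 0.086574; evidence = 0.086574+0.122·0.906 = 0.19711; posterior = 0.439.
Analyst B: numerator 0.921·0.37 = 0.34077; evidence = 0.34077+0.122·0.63 = 0.41763; posterior = 0.816.

Analyst A: 0.439; Analyst B: 0.816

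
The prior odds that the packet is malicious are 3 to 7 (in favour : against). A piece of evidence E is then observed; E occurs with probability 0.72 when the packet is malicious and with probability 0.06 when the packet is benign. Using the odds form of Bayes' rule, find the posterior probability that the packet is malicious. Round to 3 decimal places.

Prior odds = 3/7 = 0.42857. In log-odds, ln(0.42857) = -0.84730.
Add log likelihood ratio: ln(12.000) = 2.4849.
Posterior log-odds = 1.6376, so posterior odds = exp(1.6376) = 5.1429. Converting, P(H|E) = 5.1429/6.1429 = 0.837.

Posterior probability ≈ 0.837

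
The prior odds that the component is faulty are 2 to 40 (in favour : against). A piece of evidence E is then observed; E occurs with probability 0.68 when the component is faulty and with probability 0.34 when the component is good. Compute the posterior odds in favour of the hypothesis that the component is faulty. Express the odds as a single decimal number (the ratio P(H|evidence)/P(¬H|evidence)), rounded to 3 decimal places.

Posterior odds ≈ 0.100

Prior odds = 2/40 = 0.050000. In log-odds, ln(0.050000) = -2.9957.
Add log likelihood ratio: ln(2.0000) = 0.69315.
Posterior log-odds = -2.3026, so posterior odds = exp(-2.3026) = 0.10000.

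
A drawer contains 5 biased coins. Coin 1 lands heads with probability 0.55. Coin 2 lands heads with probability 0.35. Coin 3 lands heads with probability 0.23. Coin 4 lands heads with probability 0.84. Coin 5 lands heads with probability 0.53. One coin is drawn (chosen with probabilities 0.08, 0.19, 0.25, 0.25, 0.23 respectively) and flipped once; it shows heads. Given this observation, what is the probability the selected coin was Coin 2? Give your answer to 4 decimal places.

Posterior probability ≈ 0.1330

Tabulate prior·likelihood by source: [1] prior 0.08, lik 0.55, product 0.04400; [2] prior 0.19, lik 0.35, product 0.06650; [3] prior 0.25, lik 0.23, product 0.05750; [4] prior 0.25, lik 0.84, product 0.2100; [5] prior 0.23, lik 0.53, product 0.1219.
Normalizing constant = 0.49990; the posterior for Coin 2 is its product over the sum, 0.06650/0.49990 = 0.1330.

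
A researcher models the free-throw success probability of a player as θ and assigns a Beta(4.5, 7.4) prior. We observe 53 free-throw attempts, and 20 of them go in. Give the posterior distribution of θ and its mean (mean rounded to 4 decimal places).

Posterior: Beta(24.5, 40.4); mean ≈ 0.3775

Observing 20 successes and 33 failures updates Beta(4.5, 7.4) by adding the success and failure counts to the two shape parameters: α = 4.5+20 = 24.5, β = 7.4+33 = 40.4.
E[θ | data] = 24.5/(24.5+40.4) = 0.3775.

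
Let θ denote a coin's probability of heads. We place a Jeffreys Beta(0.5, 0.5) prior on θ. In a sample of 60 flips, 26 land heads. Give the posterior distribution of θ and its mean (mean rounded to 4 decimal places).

Posterior: Beta(26.5, 34.5); mean ≈ 0.4344

The binomial likelihood is conjugate to the Beta prior: with 26 successes and 34 failures, the posterior is Beta(0.5+26, 0.5+34) = Beta(26.5, 34.5).
Posterior mean = α/(α+β) = 26.5/61 = 0.4344.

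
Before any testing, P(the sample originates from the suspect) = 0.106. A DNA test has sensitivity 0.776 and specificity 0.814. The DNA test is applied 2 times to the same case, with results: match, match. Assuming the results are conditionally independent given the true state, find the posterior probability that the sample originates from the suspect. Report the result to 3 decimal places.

Posterior P(H) ≈ 0.674

Let H be the event that the sample originates from the suspect; start with P(H) = 0.106. P('match'|H) = 0.776, P('match'|¬H) = 0.186.
Update on result 1 ('match'): P(H) ← 0.776·0.1060 / (0.776·0.1060 + 0.186·0.8940) = 0.082256/0.24854 = 0.3310.
Update on result 2 ('match'): P(H) ← 0.776·0.3310 / (0.776·0.3310 + 0.186·0.6690) = 0.25682/0.38126 = 0.6736.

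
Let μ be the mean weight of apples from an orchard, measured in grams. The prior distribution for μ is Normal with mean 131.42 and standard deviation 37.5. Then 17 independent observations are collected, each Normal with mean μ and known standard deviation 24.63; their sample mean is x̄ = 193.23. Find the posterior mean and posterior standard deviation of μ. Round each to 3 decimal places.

Posterior mean ≈ 191.700; posterior SD ≈ 5.899

With known σ, the Normal prior is conjugate. Weight on the data is w = (n/σ²)/(n/σ² + 1/τ₀²) = 0.0280234/(0.0280234+0.00071111) = 0.97525.
Posterior mean = w·x̄ + (1−w)·μ₀ = 0.97525·193.23 + 0.024748·131.42 = 191.700. Posterior variance = 1/(0.0280234+0.00071111) = 34.8014, so SD = 5.899.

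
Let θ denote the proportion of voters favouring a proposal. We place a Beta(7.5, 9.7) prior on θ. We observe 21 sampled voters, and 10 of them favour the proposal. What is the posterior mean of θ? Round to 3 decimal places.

Observing 10 successes and 11 failures updates Beta(7.5, 9.7) by adding the success and failure counts to the two shape parameters: α = 7.5+10 = 17.5, β = 9.7+11 = 20.7.
Posterior mean = α/(α+β) = 17.5/38.2 = 0.458.

Posterior mean ≈ 0.458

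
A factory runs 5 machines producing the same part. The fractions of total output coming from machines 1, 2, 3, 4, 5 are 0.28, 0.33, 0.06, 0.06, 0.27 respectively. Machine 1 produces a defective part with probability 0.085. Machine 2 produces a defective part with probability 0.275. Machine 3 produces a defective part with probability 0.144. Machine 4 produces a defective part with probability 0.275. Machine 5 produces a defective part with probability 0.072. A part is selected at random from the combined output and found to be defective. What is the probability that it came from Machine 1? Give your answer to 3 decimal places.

Tabulate prior·likelihood by source: [1] prior 0.28, lik 0.085, product 0.02380; [2] prior 0.33, lik 0.275, product 0.09075; [3] prior 0.06, lik 0.144, product 0.008640; [4] prior 0.06, lik 0.275, product 0.01650; [5] prior 0.27, lik 0.072, product 0.01944.
Normalizing constant = 0.15913; the posterior for Machine 1 is its product over the sum, 0.02380/0.15913 = 0.150.

Posterior probability ≈ 0.150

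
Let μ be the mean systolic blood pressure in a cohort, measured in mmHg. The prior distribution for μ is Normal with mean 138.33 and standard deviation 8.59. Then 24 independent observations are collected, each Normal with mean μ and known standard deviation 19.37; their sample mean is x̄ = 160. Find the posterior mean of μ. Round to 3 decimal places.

With known σ, the Normal prior is conjugate. Weight on the data is w = (n/σ²)/(n/σ² + 1/τ₀²) = 0.0639664/(0.0639664+0.0135523) = 0.82517.
Posterior mean = w·x̄ + (1−w)·μ₀ = 0.82517·160 + 0.17483·138.33 = 156.212.

Posterior mean ≈ 156.212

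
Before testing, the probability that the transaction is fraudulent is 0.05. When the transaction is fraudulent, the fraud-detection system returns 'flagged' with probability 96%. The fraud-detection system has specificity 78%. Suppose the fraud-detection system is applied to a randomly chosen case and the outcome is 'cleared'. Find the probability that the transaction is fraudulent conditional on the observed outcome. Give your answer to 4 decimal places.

Write H for 'the transaction is fraudulent'. Prior odds H:¬H = 0.05/0.95 = 0.052632. For the 'cleared' outcome, the likelihood ratio is 0.04/0.78 = 0.051282.
Posterior odds = 0.052632 × 0.051282 = 0.0026991, so P(H|E) = 0.0026991/(1+0.0026991) = 0.0027.

P(H | E) ≈ 0.0027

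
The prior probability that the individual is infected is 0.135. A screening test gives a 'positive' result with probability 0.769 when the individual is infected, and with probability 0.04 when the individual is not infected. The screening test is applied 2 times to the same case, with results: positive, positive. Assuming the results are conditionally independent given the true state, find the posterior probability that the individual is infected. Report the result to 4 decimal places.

Posterior P(H) ≈ 0.9830

Let H be the event that the individual is infected; start with P(H) = 0.135. P('positive'|H) = 0.769, P('positive'|¬H) = 0.04.
Update on result 1 ('positive'): P(H) ← 0.769·0.1350 / (0.769·0.1350 + 0.04·0.8650) = 0.10382/0.13842 = 0.7500.
Update on result 2 ('positive'): P(H) ← 0.769·0.7500 / (0.769·0.7500 + 0.04·0.2500) = 0.57677/0.58677 = 0.9830.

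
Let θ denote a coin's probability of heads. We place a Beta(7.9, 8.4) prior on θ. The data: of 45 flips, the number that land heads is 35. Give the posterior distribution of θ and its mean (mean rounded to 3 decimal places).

Observing 35 successes and 10 failures updates Beta(7.9, 8.4) by adding the success and failure counts to the two shape parameters: α = 7.9+35 = 42.9, β = 8.4+10 = 18.4.
Posterior mean = α/(α+β) = 42.9/61.3 = 0.700.

Posterior: Beta(42.9, 18.4); mean ≈ 0.700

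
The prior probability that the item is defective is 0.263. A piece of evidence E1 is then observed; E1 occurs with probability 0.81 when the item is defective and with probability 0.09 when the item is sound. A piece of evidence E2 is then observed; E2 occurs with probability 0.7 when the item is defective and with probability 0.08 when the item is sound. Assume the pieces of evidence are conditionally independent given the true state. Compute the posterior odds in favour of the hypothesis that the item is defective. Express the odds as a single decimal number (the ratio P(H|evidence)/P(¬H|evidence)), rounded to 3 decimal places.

Prior odds = 0.263/(1−0.263) = 0.35685.
Likelihood ratio for E1 = 0.81/0.09 = 9.0000.
Likelihood ratio for E2 = 0.7/0.08 = 8.7500.
Posterior odds = prior odds × LR₁ × LR₂ = 28.102.

Posterior odds ≈ 28.102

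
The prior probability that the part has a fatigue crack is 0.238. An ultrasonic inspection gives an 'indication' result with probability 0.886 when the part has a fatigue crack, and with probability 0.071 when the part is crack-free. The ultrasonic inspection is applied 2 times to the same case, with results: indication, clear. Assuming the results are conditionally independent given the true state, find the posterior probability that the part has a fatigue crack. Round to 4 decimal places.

Posterior P(H) ≈ 0.3235

Let H be the event that the part has a fatigue crack; start with P(H) = 0.238. P('indication'|H) = 0.886, P('indication'|¬H) = 0.071.
Update on result 1 ('indication'): P(H) ← 0.886·0.2380 / (0.886·0.2380 + 0.071·0.7620) = 0.21087/0.26497 = 0.7958.
Update on result 2 ('clear'): P(H) ← 0.114·0.7958 / (0.114·0.7958 + 0.929·0.2042) = 0.090723/0.28041 = 0.3235.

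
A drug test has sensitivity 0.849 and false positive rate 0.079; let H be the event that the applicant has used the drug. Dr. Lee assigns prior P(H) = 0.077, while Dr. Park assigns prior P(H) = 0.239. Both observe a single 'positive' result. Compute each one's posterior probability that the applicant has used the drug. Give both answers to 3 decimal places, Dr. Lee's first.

P('+'|H) = 0.849, P('+'|¬H) = 0.079.
Dr. Lee: numerator 0.849·0.077 = 0.065373; evidence = 0.065373+0.079·0.923 = 0.13829; posterior = 0.473.
Dr. Park: numerator 0.849·0.239 = 0.20291; evidence = 0.20291+0.079·0.761 = 0.26303; posterior = 0.771.

Dr. Lee: 0.473; Dr. Park: 0.771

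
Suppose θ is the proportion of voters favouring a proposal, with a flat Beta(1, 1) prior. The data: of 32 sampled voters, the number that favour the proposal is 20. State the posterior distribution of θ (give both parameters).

Posterior: Beta(21, 13)

The binomial likelihood is conjugate to the Beta prior: with 20 successes and 12 failures, the posterior is Beta(1+20, 1+12) = Beta(21, 13).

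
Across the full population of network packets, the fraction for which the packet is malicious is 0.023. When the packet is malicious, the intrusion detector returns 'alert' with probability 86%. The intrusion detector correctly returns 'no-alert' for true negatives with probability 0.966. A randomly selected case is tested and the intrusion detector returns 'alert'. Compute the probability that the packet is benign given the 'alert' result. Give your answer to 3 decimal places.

P(¬H | E) ≈ 0.627

Let H be the event that the packet is malicious. P(H) = 0.023, so P(¬H) = 0.977. With E the 'alert' result, P(E|H) = 0.86 and P(E|¬H) = 0.034.
P(E) = 0.86·0.023 + 0.034·0.977 = 0.019780 + 0.033218 = 0.052998.
By Bayes' theorem, P(H|E) = 0.019780 / 0.052998 = 0.373. Hence P(¬H|E) = 1 − 0.373 = 0.627.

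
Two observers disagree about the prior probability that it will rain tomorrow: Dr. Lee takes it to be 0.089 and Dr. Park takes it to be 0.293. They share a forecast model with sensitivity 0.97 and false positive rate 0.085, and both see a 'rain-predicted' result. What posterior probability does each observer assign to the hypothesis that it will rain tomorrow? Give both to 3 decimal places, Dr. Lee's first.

Dr. Lee: 0.527; Dr. Park: 0.825

The likelihood ratio for a 'rain-predicted' result is 0.97/0.085 = 11.412.
Dr. Lee: prior odds 0.089/0.911 = 0.097695; posterior odds 1.1149; posterior probability 0.527.
Dr. Park: prior odds 0.293/0.707 = 0.41443; posterior odds 4.7293; posterior probability 0.825.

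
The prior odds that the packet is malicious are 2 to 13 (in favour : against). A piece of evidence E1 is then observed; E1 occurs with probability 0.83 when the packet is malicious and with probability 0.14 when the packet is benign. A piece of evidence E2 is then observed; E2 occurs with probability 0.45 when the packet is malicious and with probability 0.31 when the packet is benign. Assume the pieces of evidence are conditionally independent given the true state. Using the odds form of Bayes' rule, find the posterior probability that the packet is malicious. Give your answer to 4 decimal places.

Prior odds = 2/13 = 0.15385.
Likelihood ratio for E1 = 0.83/0.14 = 5.9286.
Likelihood ratio for E2 = 0.45/0.31 = 1.4516.
Posterior odds = prior odds × LR₁ × LR₂ = 1.3240.
Posterior probability = odds/(1+odds) = 1.3240/2.3240 = 0.5697.

Posterior probability ≈ 0.5697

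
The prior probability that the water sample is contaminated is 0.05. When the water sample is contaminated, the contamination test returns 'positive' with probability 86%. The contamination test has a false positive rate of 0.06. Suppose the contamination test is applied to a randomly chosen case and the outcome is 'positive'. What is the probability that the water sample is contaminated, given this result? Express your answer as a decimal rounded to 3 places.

P(H | E) ≈ 0.430

Let H be the event that the water sample is contaminated. P(H) = 0.05, so P(¬H) = 0.95. With E the 'positive' result, P(E|H) = 0.86 and P(E|¬H) = 0.06.
P(E) = 0.86·0.05 + 0.06·0.95 = 0.043000 + 0.057000 = 0.10000.
By Bayes' theorem, P(H|E) = 0.043000 / 0.10000 = 0.430.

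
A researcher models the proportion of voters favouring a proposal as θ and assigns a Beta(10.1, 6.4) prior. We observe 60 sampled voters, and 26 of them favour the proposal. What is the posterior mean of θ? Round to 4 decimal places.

Posterior mean ≈ 0.4719

Observing 26 successes and 34 failures updates Beta(10.1, 6.4) by adding the success and failure counts to the two shape parameters: α = 10.1+26 = 36.1, β = 6.4+34 = 40.4.
Posterior mean = α/(α+β) = 36.1/76.5 = 0.4719.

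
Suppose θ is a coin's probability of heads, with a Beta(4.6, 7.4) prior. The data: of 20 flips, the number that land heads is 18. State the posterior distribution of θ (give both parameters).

Posterior: Beta(22.6, 9.4)

The binomial likelihood is conjugate to the Beta prior: with 18 successes and 2 failures, the posterior is Beta(4.6+18, 7.4+2) = Beta(22.6, 9.4).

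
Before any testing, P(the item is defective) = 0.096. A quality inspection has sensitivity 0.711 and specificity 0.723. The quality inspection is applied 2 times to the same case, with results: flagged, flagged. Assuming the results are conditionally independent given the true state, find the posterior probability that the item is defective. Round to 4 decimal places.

Posterior P(H) ≈ 0.4116

With H the event that the item is defective, the joint likelihood of the observed sequence is P(data|H) = 0.711·0.711 = 0.50552 and P(data|¬H) = 0.277·0.277 = 0.076729.
Bayes: P(H|data) = 0.096·0.50552 / (0.096·0.50552 + 0.904·0.076729) = 0.048530/0.11789 = 0.4116.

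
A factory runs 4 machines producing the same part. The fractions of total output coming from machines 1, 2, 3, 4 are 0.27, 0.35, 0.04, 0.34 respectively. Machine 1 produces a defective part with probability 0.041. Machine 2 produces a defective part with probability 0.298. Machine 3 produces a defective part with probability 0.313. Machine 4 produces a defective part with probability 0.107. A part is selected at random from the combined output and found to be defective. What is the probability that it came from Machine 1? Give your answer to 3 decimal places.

Posterior probability ≈ 0.067

P(defective|M1) = 0.041; P(defective|M2) = 0.298; P(defective|M3) = 0.313; P(defective|M4) = 0.107.
Prior × likelihood for each source: 0.27·0.041=0.01107, 0.35·0.298=0.1043, 0.04·0.313=0.01252, 0.34·0.107=0.03638. Summing gives P(defective) = 0.16427.
P(Machine 1 | defective) = 0.01107 / 0.16427 = 0.067.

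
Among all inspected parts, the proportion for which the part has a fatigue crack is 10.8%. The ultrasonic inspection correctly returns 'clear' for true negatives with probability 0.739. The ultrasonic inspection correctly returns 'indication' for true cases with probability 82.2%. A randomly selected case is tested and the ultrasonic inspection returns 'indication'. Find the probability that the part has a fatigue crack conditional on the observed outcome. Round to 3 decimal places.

P(H | E) ≈ 0.276

Write H for 'the part has a fatigue crack'. Prior odds H:¬H = 0.108/0.892 = 0.12108. For the 'indication' outcome, the likelihood ratio is 0.822/0.261 = 3.1494.
Posterior odds = 0.12108 × 3.1494 = 0.38132, so P(H|E) = 0.38132/(1+0.38132) = 0.276.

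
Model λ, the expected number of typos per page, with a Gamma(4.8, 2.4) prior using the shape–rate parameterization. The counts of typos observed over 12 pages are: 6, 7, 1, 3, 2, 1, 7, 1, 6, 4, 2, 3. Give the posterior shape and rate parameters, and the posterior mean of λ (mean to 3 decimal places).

Total count ∑xᵢ = 43 over n = 12 pages.
Gamma is conjugate to the Poisson likelihood: posterior is Gamma(shape = 4.8+43 = 47.8, rate = 2.4+12 = 14.4).
Posterior mean = shape/rate = 47.8/14.4 = 3.319.

Posterior: Gamma(shape=47.8, rate=14.4); mean ≈ 3.319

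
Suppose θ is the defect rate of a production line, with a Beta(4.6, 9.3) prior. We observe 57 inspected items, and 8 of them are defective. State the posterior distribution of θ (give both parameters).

Posterior: Beta(12.6, 58.3)

The binomial likelihood is conjugate to the Beta prior: with 8 successes and 49 failures, the posterior is Beta(4.6+8, 9.3+49) = Beta(12.6, 58.3).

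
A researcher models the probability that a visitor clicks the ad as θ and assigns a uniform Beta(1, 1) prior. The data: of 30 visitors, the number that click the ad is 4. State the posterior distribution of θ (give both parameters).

Posterior: Beta(5, 27)

Observing 4 successes and 26 failures updates Beta(1, 1) by adding the success and failure counts to the two shape parameters: α = 1+4 = 5, β = 1+26 = 27.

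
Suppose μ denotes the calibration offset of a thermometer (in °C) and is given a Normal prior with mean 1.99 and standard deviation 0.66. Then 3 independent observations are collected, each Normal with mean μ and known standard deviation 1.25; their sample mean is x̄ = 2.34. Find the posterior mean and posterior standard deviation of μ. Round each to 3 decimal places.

Prior precision 1/τ₀² = 1/0.66² = 2.29568; data precision n/σ² = 3/1.25² = 1.92000.
Posterior precision = 2.29568 + 1.92000 = 4.21568, giving posterior SD = 1/√4.21568 = 0.487.
Posterior mean = (2.29568·1.99 + 1.92000·2.34) / 4.21568 = 2.149.

Posterior mean ≈ 2.149; posterior SD ≈ 0.487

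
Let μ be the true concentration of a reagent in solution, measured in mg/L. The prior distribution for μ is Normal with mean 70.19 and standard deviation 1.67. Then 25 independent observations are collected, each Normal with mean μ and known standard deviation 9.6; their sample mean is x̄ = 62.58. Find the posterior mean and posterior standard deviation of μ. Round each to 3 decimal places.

Posterior mean ≈ 66.912; posterior SD ≈ 1.260

With known σ, the Normal prior is conjugate. Weight on the data is w = (n/σ²)/(n/σ² + 1/τ₀²) = 0.271267/(0.271267+0.358564) = 0.43070.
Posterior mean = w·x̄ + (1−w)·μ₀ = 0.43070·62.58 + 0.56930·70.19 = 66.912. Posterior variance = 1/(0.271267+0.358564) = 1.58773, so SD = 1.260.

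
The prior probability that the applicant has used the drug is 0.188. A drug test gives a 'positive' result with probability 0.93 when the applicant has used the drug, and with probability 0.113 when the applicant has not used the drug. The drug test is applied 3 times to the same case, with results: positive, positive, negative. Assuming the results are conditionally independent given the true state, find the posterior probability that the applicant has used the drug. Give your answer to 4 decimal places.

Posterior P(H) ≈ 0.5531

With H the event that the applicant has used the drug, the joint likelihood of the observed sequence is P(data|H) = 0.93·0.93·0.07 = 0.060543 and P(data|¬H) = 0.113·0.113·0.887 = 0.011326.
Bayes: P(H|data) = 0.188·0.060543 / (0.188·0.060543 + 0.812·0.011326) = 0.011382/0.020579 = 0.5531.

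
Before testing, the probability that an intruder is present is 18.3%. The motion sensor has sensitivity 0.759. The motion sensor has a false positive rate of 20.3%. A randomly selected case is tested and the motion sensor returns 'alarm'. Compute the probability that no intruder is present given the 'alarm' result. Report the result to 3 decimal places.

P(¬H | E) ≈ 0.544

Let H be the event that an intruder is present. P(H) = 0.183, so P(¬H) = 0.817. With E the 'alarm' result, P(E|H) = 0.759 and P(E|¬H) = 0.203.
P(E) = 0.759·0.183 + 0.203·0.817 = 0.13890 + 0.16585 = 0.30475.
By Bayes' theorem, P(H|E) = 0.13890 / 0.30475 = 0.456. Hence P(¬H|E) = 1 − 0.456 = 0.544.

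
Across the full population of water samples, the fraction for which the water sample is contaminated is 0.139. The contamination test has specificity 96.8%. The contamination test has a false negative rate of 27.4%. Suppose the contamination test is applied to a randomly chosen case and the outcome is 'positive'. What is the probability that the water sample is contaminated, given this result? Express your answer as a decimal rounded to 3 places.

P(H | E) ≈ 0.786

Write H for 'the water sample is contaminated'. Prior odds H:¬H = 0.139/0.861 = 0.16144. For the 'positive' outcome, the likelihood ratio is 0.726/0.032 = 22.688.
Posterior odds = 0.16144 × 22.688 = 3.6627, so P(H|E) = 3.6627/(1+3.6627) = 0.786.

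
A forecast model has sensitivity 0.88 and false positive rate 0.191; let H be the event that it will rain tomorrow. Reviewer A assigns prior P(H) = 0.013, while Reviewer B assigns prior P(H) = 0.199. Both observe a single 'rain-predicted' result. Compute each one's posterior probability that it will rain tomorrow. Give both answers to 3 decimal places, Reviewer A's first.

The likelihood ratio for a 'rain-predicted' result is 0.88/0.191 = 4.6073.
Reviewer A: prior odds 0.013/0.987 = 0.013171; posterior odds 0.060684; posterior probability 0.057.
Reviewer B: prior odds 0.199/0.801 = 0.24844; posterior odds 1.1446; posterior probability 0.534.

Reviewer A: 0.057; Reviewer B: 0.534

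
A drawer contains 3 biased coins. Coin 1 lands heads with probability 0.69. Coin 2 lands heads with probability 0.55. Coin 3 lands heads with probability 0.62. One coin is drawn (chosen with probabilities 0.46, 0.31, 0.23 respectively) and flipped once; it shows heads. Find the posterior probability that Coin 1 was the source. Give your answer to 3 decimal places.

Tabulate prior·likelihood by source: [1] prior 0.46, lik 0.69, product 0.3174; [2] prior 0.31, lik 0.55, product 0.1705; [3] prior 0.23, lik 0.62, product 0.1426.
Normalizing constant = 0.63050; the posterior for Coin 1 is its product over the sum, 0.3174/0.63050 = 0.503.

Posterior probability ≈ 0.503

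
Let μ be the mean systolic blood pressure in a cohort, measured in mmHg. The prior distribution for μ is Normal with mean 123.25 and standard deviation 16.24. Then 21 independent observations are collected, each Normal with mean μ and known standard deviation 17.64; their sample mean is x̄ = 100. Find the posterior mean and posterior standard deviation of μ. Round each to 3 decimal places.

With known σ, the Normal prior is conjugate. Weight on the data is w = (n/σ²)/(n/σ² + 1/τ₀²) = 0.0674873/(0.0674873+0.00379165) = 0.94681.
Posterior mean = w·x̄ + (1−w)·μ₀ = 0.94681·100 + 0.053194·123.25 = 101.237. Posterior variance = 1/(0.0674873+0.00379165) = 14.0294, so SD = 3.746.

Posterior mean ≈ 101.237; posterior SD ≈ 3.746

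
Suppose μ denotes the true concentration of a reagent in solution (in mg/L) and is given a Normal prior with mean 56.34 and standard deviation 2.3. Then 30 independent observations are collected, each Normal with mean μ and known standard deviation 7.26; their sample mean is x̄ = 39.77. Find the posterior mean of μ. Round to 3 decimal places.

Posterior mean ≈ 43.901

With known σ, the Normal prior is conjugate. Weight on the data is w = (n/σ²)/(n/σ² + 1/τ₀²) = 0.569178/(0.569178+0.189036) = 0.75068.
Posterior mean = w·x̄ + (1−w)·μ₀ = 0.75068·39.77 + 0.24932·56.34 = 43.901.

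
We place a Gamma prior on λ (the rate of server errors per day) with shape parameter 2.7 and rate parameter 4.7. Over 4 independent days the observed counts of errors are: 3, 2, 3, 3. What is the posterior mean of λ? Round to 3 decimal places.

Posterior mean ≈ 1.575

The Poisson likelihood adds the total count to the shape and the number of exposure periods to the rate. Here ∑xᵢ = 11 and n = 4, so shape 2.7→13.7 and rate 4.7→8.7.
Posterior mean = shape/rate = 13.7/8.7 = 1.575.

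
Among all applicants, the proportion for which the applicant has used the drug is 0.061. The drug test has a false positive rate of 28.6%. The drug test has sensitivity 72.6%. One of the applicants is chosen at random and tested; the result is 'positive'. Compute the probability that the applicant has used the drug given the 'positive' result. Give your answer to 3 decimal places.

Write H for 'the applicant has used the drug'. Prior odds H:¬H = 0.061/0.939 = 0.064963. For the 'positive' outcome, the likelihood ratio is 0.726/0.286 = 2.5385.
Posterior odds = 0.064963 × 2.5385 = 0.16491, so P(H|E) = 0.16491/(1+0.16491) = 0.142.

P(H | E) ≈ 0.142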